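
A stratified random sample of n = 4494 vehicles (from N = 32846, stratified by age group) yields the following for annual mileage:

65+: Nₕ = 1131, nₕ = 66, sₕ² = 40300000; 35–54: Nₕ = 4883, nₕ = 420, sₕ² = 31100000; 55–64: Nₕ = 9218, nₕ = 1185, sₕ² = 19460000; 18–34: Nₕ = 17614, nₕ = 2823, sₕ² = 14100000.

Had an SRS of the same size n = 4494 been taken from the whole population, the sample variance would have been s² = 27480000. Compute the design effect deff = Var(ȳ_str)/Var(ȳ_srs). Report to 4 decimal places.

Var(ȳ_str) = Σ Wₕ²(1−fₕ)sₕ²/nₕ with Wₕ = Nₕ/32846:
  65+: (1131/32846)²·(1−66/1131)·40300000/66 = 681.72363
  35–54: (4883/32846)²·(1−420/4883)·31100000/420 = 1495.7525
  55–64: (9218/32846)²·(1−1185/9218)·19460000/1185 = 1127.1299
  18–34: (17614/32846)²·(1−2823/17614)·14100000/2823 = 1206.143
  → Var(ȳ_str) = 4510.749.
Var(ȳ_srs) = (1 − 4494/32846)·27480000/4494 = 5278.1882.
deff = 4510.749 / 5278.1882 = 0.8546.

0.8546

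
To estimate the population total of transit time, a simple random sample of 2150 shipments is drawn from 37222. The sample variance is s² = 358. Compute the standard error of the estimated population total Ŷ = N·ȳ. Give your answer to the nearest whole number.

Var(Ŷ) = N²·Var(ȳ) = N²·(1 − n/N)·s²/n.
f = 2150/37222 = 0.05776154; Var(ȳ) = 0.94223846·358/2150 = 0.15689366.
Var(Ŷ) = 37222² · 0.15689366 = 2.173726 × 10^8.
SE(Ŷ) = √(2.173726 × 10^8) = 14744.

14744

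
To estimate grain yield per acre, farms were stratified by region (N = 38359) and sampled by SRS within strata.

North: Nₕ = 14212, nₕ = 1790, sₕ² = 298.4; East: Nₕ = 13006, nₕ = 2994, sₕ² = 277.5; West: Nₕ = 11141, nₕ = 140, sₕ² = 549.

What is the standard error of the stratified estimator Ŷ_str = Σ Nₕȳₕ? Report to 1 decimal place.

22849.9

Var(Ŷ_str) = Σₕ Nₕ²(1 − fₕ)sₕ²/nₕ.
North: 14212²·(1 − 1790/14212)·298.4/1790 = 2.9430152 × 10^7.
East: 13006²·(1 − 2994/13006)·277.5/2994 = 1.2069125 × 10^7.
West: 11141²·(1 − 140/11141)·549/140 = 4.8061868 × 10^8.
Sum = 5.2211796 × 10^8.
SE = √(5.2211796 × 10^8) = 22849.9.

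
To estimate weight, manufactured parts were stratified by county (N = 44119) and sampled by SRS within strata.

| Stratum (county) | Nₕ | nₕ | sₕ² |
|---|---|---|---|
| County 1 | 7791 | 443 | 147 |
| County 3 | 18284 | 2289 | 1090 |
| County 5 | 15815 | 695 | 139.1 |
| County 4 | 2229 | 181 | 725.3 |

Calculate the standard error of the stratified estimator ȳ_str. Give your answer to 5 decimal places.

Var(ȳ_str) = Σₕ Wₕ²(1 − fₕ)sₕ²/nₕ with Wₕ = Nₕ/N, N = 44119.
County 1: Wₕ = 0.17659058; term = 0.17659058²·(1 − 0.05686048)·147/443 = 0.0097594342.
County 3: Wₕ = 0.41442462; term = 0.41442462²·(1 − 0.12519142)·1090/2289 = 0.071545915.
County 5: Wₕ = 0.35846234; term = 0.35846234²·(1 − 0.04394562)·139.1/695 = 0.024587365.
County 4: Wₕ = 0.05052245; term = 0.05052245²·(1 − 0.08120233)·725.3/181 = 0.0093978347.
Sum = 0.11529055.
SE = √(0.11529055) = 0.33954.

0.33954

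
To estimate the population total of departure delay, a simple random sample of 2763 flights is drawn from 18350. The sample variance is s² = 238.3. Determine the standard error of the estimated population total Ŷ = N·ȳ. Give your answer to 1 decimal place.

Var(Ŷ) = N²·Var(ȳ) = N²·(1 − n/N)·s²/n.
f = 2763/18350 = 0.15057221; Var(ȳ) = 0.84942779·238.3/2763 = 0.073260457.
Var(Ŷ) = 18350² · 0.073260457 = 2.4668444 × 10^7.
SE(Ŷ) = √(2.4668444 × 10^7) = 4966.7.

4966.7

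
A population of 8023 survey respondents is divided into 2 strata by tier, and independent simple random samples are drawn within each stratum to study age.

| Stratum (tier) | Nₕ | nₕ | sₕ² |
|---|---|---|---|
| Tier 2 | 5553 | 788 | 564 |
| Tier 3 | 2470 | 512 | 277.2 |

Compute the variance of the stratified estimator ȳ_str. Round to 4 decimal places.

0.3349

Var(ȳ_str) = Σₕ Wₕ²(1 − fₕ)sₕ²/nₕ with Wₕ = Nₕ/N, N = 8023.
Tier 2: Wₕ = 0.69213511; term = 0.69213511²·(1 − 0.14190528)·564/788 = 0.29421843.
Tier 3: Wₕ = 0.30786489; term = 0.30786489²·(1 − 0.20728745)·277.2/512 = 0.040677975.
Sum = 0.33489641.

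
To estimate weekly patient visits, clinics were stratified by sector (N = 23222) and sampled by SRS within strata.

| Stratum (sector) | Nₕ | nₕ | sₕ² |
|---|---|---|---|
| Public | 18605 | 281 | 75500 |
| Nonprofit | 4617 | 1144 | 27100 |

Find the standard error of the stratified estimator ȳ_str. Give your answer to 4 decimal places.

Var(ȳ_str) = Σₕ Wₕ²(1 − fₕ)sₕ²/nₕ with Wₕ = Nₕ/N, N = 23222.
Public: Wₕ = 0.80117992; term = 0.80117992²·(1 − 0.01510347)·75500/281 = 169.86009.
Nonprofit: Wₕ = 0.19882008; term = 0.19882008²·(1 − 0.24777994)·27100/1144 = 0.7043827.
Sum = 170.56447.
SE = √(170.56447) = 13.0600.

13.0600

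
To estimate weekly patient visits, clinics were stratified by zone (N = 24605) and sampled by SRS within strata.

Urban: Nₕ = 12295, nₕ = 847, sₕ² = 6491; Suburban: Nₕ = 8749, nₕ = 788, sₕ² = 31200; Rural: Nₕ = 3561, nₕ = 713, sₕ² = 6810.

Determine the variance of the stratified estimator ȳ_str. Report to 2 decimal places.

Var(ȳ_str) = Σₕ Wₕ²(1 − fₕ)sₕ²/nₕ with Wₕ = Nₕ/N, N = 24605.
Urban: Wₕ = 0.49969518; term = 0.49969518²·(1 − 0.06888979)·6491/847 = 1.7817207.
Suburban: Wₕ = 0.35557813; term = 0.35557813²·(1 − 0.09006744)·31200/788 = 4.5552024.
Rural: Wₕ = 0.14472668; term = 0.14472668²·(1 − 0.20022466)·6810/713 = 0.16000104.
Sum = 6.4969241.

6.50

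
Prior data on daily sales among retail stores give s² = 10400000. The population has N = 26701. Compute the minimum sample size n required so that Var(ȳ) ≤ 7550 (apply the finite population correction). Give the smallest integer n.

1310

Without fpc, n₀ = s²/D = 10400000/7550 = 1377.4834.
With fpc, (1 − n/N)·s²/n ≤ D requires n ≥ n₀/(1 + n₀/N) = 1377.4834/(1 + 1377.4834/26701) = 1309.9064.
Rounding up, n = 1310.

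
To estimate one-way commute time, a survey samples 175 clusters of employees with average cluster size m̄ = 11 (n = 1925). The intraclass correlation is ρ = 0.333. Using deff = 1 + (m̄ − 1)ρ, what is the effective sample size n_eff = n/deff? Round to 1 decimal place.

deff = 1 + (11 − 1)·0.333 = 1 + 3.33 = 4.33.
n_eff = 1925 / 4.33 = 444.6.

444.6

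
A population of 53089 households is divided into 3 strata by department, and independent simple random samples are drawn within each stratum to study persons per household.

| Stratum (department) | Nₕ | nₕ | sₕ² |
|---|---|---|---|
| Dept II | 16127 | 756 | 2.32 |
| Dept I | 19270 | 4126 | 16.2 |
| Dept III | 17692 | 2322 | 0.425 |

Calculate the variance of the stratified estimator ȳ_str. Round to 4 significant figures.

6.941 × 10^-4

Var(ȳ_str) = Σₕ Wₕ²(1 − fₕ)sₕ²/nₕ with Wₕ = Nₕ/N, N = 53089.
Dept II: Wₕ = 0.30377291; term = 0.30377291²·(1 − 0.04687791)·2.32/756 = 2.6990617 × 10^-4.
Dept I: Wₕ = 0.36297538; term = 0.36297538²·(1 − 0.21411520)·16.2/4126 = 4.0653601 × 10^-4.
Dept III: Wₕ = 0.33325171; term = 0.33325171²·(1 − 0.13124576)·0.425/2322 = 1.7659094 × 10^-5.
Sum = 6.9410127 × 10^-4.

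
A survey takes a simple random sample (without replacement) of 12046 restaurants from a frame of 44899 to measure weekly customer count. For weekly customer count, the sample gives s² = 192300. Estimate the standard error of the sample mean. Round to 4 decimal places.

3.4177

Under SRS without replacement, Var(ȳ) = (1 − f)·s²/n with f = n/N = 12046/44899 = 0.26829105.
Var(ȳ) = (1 − 0.26829105)·192300/12046 = 0.73170895·15.963805 = 11.680859.
SE(ȳ) = √(11.680859) = 3.4177.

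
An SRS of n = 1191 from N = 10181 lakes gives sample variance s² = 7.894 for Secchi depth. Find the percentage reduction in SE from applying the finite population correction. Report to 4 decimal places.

6.0310

f = n/N = 1191/10181 = 0.11698261.
SE_no-fpc = √(s²/n) = 0.081412798; SE_fpc = √((1−f)s²/n) = 0.076502796.
Ratio = √(1−f) = 0.93969005. Reduction = 100·(1 − 0.93969005) = 6.0310%.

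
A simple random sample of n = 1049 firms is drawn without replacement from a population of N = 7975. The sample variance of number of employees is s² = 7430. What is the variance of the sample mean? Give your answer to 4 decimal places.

6.1513

Under SRS without replacement, Var(ȳ) = (1 − f)·s²/n with f = n/N = 1049/7975 = 0.13153605.
Var(ȳ) = (1 − 0.13153605)·7430/1049 = 0.86846395·7.0829361 = 6.1512747.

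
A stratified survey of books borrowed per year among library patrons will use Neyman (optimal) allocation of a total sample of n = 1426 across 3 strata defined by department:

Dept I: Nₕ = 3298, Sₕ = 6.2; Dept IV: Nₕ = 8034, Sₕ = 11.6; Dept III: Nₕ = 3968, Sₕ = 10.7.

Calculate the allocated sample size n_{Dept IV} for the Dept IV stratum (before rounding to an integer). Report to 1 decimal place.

Neyman allocation: nₕ = n·NₕSₕ / Σⱼ NⱼSⱼ.
Σ NⱼSⱼ = 3298·6.2 + 8034·11.6 + 3968·10.7 = 156099.6.
n_{Dept IV} = 1426·8034·11.6 / 156099.6 = 851.3.

851.3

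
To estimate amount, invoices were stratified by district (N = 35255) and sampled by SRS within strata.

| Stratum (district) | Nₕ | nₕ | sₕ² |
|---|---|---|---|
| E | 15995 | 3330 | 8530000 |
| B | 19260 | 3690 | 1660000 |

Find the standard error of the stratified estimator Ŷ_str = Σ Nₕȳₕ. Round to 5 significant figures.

808590

Var(Ŷ_str) = Σₕ Nₕ²(1 − fₕ)sₕ²/nₕ.
E: 15995²·(1 − 3330/15995)·8530000/3330 = 5.1891262 × 10^11.
B: 19260²·(1 − 3690/19260)·1660000/3690 = 1.3490456 × 10^11.
Sum = 6.5381718 × 10^11.
SE = √(6.5381718 × 10^11) = 808590.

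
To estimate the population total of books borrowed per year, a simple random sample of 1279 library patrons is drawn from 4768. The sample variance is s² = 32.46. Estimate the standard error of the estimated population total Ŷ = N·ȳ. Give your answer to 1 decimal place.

649.8

Var(Ŷ) = N²·Var(ȳ) = N²·(1 − n/N)·s²/n.
f = 1279/4768 = 0.26824664; Var(ȳ) = 0.73175336·32.46/1279 = 0.018571317.
Var(Ŷ) = 4768² · 0.018571317 = 422197.05.
SE(Ŷ) = √(422197.05) = 649.8.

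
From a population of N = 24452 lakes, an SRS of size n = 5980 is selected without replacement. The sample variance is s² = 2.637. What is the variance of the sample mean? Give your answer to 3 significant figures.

3.33 × 10^-4

Under SRS without replacement, Var(ȳ) = (1 − f)·s²/n with f = n/N = 5980/24452 = 0.24456077.
Var(ȳ) = (1 − 0.24456077)·2.637/5980 = 0.75543923·4.409699 × 10^-4 = 3.3312596 × 10^-4.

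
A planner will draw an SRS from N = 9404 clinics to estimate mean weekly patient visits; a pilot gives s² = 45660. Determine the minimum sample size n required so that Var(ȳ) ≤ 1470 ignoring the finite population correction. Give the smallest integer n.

Without fpc, n₀ = s²/D = 45660/1470 = 31.0612.
Rounding up, n = 32.

32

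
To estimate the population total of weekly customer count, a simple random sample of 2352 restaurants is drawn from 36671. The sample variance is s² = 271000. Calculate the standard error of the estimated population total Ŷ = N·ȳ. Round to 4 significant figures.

380800

Var(Ŷ) = N²·Var(ȳ) = N²·(1 − n/N)·s²/n.
f = 2352/36671 = 0.06413787; Var(ȳ) = 0.93586213·271000/2352 = 107.83105.
Var(Ŷ) = 36671² · 107.83105 = 1.4500712 × 10^11.
SE(Ŷ) = √(1.4500712 × 10^11) = 380800.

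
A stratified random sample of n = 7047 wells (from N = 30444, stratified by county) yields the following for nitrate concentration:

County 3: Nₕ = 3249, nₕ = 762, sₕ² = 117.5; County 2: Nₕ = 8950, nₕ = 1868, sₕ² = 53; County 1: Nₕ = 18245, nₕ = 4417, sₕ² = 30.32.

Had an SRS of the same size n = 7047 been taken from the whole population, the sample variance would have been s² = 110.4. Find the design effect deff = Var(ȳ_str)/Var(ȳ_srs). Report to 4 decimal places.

0.4280

Var(ȳ_str) = Σ Wₕ²(1−fₕ)sₕ²/nₕ with Wₕ = Nₕ/30444:
  County 3: (3249/30444)²·(1−762/3249)·117.5/762 = 0.0013443271
  County 2: (8950/30444)²·(1−1868/8950)·53/1868 = 0.0019403252
  County 1: (18245/30444)²·(1−4417/18245)·30.32/4417 = 0.0018685366
  → Var(ȳ_str) = 0.0051531889.
Var(ȳ_srs) = (1 − 7047/30444)·110.4/7047 = 0.012039911.
deff = 0.0051531889 / 0.012039911 = 0.4280.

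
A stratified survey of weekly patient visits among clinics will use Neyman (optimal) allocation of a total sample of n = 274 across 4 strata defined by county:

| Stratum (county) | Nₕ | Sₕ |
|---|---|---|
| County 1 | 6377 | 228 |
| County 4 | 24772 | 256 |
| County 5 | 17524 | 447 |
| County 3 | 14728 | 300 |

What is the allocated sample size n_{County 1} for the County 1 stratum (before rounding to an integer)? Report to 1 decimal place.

19.9

Neyman allocation: nₕ = n·NₕSₕ / Σⱼ NⱼSⱼ.
Σ NⱼSⱼ = 6377·228 + 24772·256 + 17524·447 + 14728·300 = 2.0047216 × 10^7.
n_{County 1} = 274·6377·228 / (2.0047216 × 10^7) = 19.9.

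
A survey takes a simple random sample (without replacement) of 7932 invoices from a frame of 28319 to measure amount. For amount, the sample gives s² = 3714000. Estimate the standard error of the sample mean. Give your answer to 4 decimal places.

Under SRS without replacement, Var(ȳ) = (1 − f)·s²/n with f = n/N = 7932/28319 = 0.28009464.
Var(ȳ) = (1 − 0.28009464)·3714000/7932 = 0.71990536·468.22995 = 337.08126.
SE(ȳ) = √(337.08126) = 18.3598.

18.3598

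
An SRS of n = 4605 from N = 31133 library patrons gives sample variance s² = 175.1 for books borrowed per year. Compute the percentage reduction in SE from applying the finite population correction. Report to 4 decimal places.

7.6915

f = n/N = 4605/31133 = 0.14791379.
SE_no-fpc = √(s²/n) = 0.19499715; SE_fpc = √((1−f)s²/n) = 0.17999897.
Ratio = √(1−f) = 0.92308516. Reduction = 100·(1 − 0.92308516) = 7.6915%.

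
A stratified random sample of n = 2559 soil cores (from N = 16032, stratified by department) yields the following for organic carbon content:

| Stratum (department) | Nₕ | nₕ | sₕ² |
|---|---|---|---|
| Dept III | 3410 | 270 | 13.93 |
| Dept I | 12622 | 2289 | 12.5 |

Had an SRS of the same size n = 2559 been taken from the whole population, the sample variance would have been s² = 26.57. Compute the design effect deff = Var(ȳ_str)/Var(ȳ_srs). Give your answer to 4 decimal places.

0.5639

Var(ȳ_str) = Σ Wₕ²(1−fₕ)sₕ²/nₕ with Wₕ = Nₕ/16032:
  Dept III: (3410/16032)²·(1−270/3410)·13.93/270 = 0.0021492947
  Dept I: (12622/16032)²·(1−2289/12622)·12.5/2289 = 0.002771044
  → Var(ȳ_str) = 0.0049203387.
Var(ȳ_srs) = (1 − 2559/16032)·26.57/2559 = 0.0087256517.
deff = 0.0049203387 / 0.0087256517 = 0.5639.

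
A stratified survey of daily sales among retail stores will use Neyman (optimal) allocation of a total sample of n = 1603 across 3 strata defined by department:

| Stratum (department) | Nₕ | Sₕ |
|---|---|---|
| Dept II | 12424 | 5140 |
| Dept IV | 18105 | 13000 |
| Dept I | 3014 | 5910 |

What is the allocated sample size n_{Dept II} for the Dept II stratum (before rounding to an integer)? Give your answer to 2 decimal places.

Neyman allocation: nₕ = n·NₕSₕ / Σⱼ NⱼSⱼ.
Σ NⱼSⱼ = 12424·5140 + 18105·13000 + 3014·5910 = 3.170371 × 10^8.
n_{Dept II} = 1603·12424·5140 / (3.170371 × 10^8) = 322.89.

322.89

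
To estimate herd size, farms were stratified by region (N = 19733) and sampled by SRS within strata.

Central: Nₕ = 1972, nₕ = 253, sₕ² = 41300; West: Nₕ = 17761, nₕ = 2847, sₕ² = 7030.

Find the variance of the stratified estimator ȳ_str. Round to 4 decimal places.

3.1008

Var(ȳ_str) = Σₕ Wₕ²(1 − fₕ)sₕ²/nₕ with Wₕ = Nₕ/N, N = 19733.
Central: Wₕ = 0.09993412; term = 0.09993412²·(1 − 0.12829615)·41300/253 = 1.4211047.
West: Wₕ = 0.90006588; term = 0.90006588²·(1 − 0.16029503)·7030/2847 = 1.6797443.
Sum = 3.100849.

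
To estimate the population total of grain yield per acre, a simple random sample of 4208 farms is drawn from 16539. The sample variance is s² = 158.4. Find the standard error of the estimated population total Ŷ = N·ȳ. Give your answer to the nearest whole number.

Var(Ŷ) = N²·Var(ȳ) = N²·(1 − n/N)·s²/n.
f = 4208/16539 = 0.25442893; Var(ȳ) = 0.74557107·158.4/4208 = 0.028065223.
Var(Ŷ) = 16539² · 0.028065223 = 7.6769196 × 10^6.
SE(Ŷ) = √(7.6769196 × 10^6) = 2771.

2771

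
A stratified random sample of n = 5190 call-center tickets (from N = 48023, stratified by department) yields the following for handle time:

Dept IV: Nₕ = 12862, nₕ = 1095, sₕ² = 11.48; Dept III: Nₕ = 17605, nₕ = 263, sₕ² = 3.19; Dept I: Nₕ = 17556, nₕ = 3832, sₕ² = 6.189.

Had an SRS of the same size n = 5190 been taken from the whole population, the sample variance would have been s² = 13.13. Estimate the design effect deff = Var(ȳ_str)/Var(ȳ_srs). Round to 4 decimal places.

Var(ȳ_str) = Σ Wₕ²(1−fₕ)sₕ²/nₕ with Wₕ = Nₕ/48023:
  Dept IV: (12862/48023)²·(1−1095/12862)·11.48/1095 = 6.8802379 × 10^-4
  Dept III: (17605/48023)²·(1−263/17605)·3.19/263 = 0.0016057265
  Dept I: (17556/48023)²·(1−3832/17556)·6.189/3832 = 1.6873403 × 10^-4
  → Var(ȳ_str) = 0.0024624843.
Var(ȳ_srs) = (1 − 5190/48023)·13.13/5190 = 0.0022564545.
deff = 0.0024624843 / 0.0022564545 = 1.0913.

1.0913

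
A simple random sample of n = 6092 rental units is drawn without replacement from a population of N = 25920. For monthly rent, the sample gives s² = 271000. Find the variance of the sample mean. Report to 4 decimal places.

34.0293

Under SRS without replacement, Var(ȳ) = (1 − f)·s²/n with f = n/N = 6092/25920 = 0.23503086.
Var(ȳ) = (1 − 0.23503086)·271000/6092 = 0.76496914·44.48457 = 34.029323.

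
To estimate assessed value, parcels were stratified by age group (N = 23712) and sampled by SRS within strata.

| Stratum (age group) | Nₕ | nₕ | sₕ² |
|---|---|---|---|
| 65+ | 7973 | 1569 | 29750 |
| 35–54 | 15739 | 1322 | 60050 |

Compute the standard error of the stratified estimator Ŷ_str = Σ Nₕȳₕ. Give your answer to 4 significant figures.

Var(Ŷ_str) = Σₕ Nₕ²(1 − fₕ)sₕ²/nₕ.
65+: 7973²·(1 − 1569/7973)·29750/1569 = 9.6813766 × 10^8.
35–54: 15739²·(1 − 1322/15739)·60050/1322 = 1.0307031 × 10^10.
Sum = 1.1275169 × 10^10.
SE = √(1.1275169 × 10^10) = 106200.

106200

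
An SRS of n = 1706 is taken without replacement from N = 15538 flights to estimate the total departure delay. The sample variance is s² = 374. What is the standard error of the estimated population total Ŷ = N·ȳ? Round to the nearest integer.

Var(Ŷ) = N²·Var(ȳ) = N²·(1 − n/N)·s²/n.
f = 1706/15538 = 0.10979534; Var(ȳ) = 0.89020466·374/1706 = 0.19515624.
Var(Ŷ) = 15538² · 0.19515624 = 4.7116463 × 10^7.
SE(Ŷ) = √(4.7116463 × 10^7) = 6864.

6864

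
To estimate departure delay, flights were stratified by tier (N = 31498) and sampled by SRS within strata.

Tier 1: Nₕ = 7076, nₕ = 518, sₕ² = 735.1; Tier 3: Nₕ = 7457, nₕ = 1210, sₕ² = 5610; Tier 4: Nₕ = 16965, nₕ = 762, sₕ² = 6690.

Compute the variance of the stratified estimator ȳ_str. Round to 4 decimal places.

Var(ȳ_str) = Σₕ Wₕ²(1 − fₕ)sₕ²/nₕ with Wₕ = Nₕ/N, N = 31498.
Tier 1: Wₕ = 0.22464918; term = 0.22464918²·(1 − 0.07320520)·735.1/518 = 0.066375827.
Tier 3: Wₕ = 0.23674519; term = 0.23674519²·(1 − 0.16226364)·5610/1210 = 0.21769436.
Tier 4: Wₕ = 0.53860563; term = 0.53860563²·(1 − 0.04491600)·6690/762 = 2.4325092.
Sum = 2.7165794.

2.7166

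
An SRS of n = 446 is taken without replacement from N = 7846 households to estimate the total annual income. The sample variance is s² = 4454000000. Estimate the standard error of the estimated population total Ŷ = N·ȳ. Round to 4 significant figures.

2.408 × 10^7

Var(Ŷ) = N²·Var(ȳ) = N²·(1 − n/N)·s²/n.
f = 446/7846 = 0.05684425; Var(ȳ) = 0.94315575·4454000000/446 = 9.4188693 × 10^6.
Var(Ŷ) = 7846² · (9.4188693 × 10^6) = 5.7982292 × 10^14.
SE(Ŷ) = √(5.7982292 × 10^14) = 2.408 × 10^7.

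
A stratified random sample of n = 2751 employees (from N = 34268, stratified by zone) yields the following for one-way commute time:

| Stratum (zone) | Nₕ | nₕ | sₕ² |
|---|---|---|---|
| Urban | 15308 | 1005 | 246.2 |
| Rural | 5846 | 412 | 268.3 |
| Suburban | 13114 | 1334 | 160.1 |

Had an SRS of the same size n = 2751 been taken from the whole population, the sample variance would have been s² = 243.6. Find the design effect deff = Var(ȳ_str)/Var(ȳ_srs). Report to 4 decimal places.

0.9710

Var(ȳ_str) = Σ Wₕ²(1−fₕ)sₕ²/nₕ with Wₕ = Nₕ/34268:
  Urban: (15308/34268)²·(1−1005/15308)·246.2/1005 = 0.04567621
  Rural: (5846/34268)²·(1−412/5846)·268.3/412 = 0.017616693
  Suburban: (13114/34268)²·(1−1334/13114)·160.1/1334 = 0.015788412
  → Var(ȳ_str) = 0.079081315.
Var(ȳ_srs) = (1 − 2751/34268)·243.6/2751 = 0.081440946.
deff = 0.079081315 / 0.081440946 = 0.9710.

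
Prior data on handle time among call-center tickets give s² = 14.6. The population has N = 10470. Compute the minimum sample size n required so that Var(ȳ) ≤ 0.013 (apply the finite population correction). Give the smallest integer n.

Without fpc, n₀ = s²/D = 14.6/0.013 = 1123.0769.
With fpc, (1 − n/N)·s²/n ≤ D requires n ≥ n₀/(1 + n₀/N) = 1123.0769/(1 + 1123.0769/10470) = 1014.2791.
Rounding up, n = 1015.

1015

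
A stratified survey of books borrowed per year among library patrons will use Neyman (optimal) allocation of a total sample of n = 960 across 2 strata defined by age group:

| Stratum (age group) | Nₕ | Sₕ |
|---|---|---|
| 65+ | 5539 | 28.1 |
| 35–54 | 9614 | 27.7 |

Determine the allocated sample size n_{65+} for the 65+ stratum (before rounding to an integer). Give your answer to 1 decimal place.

354.1

Neyman allocation: nₕ = n·NₕSₕ / Σⱼ NⱼSⱼ.
Σ NⱼSⱼ = 5539·28.1 + 9614·27.7 = 421953.7.
n_{65+} = 960·5539·28.1 / 421953.7 = 354.1.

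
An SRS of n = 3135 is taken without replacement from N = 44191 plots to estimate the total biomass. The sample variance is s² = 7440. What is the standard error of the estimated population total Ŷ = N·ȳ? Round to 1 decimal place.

65618.0

Var(Ŷ) = N²·Var(ȳ) = N²·(1 − n/N)·s²/n.
f = 3135/44191 = 0.07094205; Var(ȳ) = 0.92905795·7440/3135 = 2.2048457.
Var(Ŷ) = 44191² · 2.2048457 = 4.3057208 × 10^9.
SE(Ŷ) = √(4.3057208 × 10^9) = 65618.0.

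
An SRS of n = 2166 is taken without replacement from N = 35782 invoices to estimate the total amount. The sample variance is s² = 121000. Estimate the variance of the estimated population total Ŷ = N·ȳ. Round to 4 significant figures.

Var(Ŷ) = N²·Var(ȳ) = N²·(1 − n/N)·s²/n.
f = 2166/35782 = 0.06053323; Var(ȳ) = 0.93946677·121000/2166 = 52.481754.
Var(Ŷ) = 35782² · 52.481754 = 6.7195094 × 10^10.

6.720 × 10^10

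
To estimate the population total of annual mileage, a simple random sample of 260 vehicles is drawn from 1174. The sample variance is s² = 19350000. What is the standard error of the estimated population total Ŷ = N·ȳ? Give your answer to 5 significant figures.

Var(Ŷ) = N²·Var(ȳ) = N²·(1 − n/N)·s²/n.
f = 260/1174 = 0.22146508; Var(ȳ) = 0.77853492·19350000/260 = 57940.964.
Var(Ŷ) = 1174² · 57940.964 = 7.985864 × 10^10.
SE(Ŷ) = √(7.985864 × 10^10) = 282590.

282590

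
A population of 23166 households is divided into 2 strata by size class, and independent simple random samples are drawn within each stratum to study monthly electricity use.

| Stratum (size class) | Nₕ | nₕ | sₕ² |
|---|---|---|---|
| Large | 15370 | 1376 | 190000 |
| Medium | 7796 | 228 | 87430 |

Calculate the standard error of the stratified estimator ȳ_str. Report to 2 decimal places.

9.87

Var(ȳ_str) = Σₕ Wₕ²(1 − fₕ)sₕ²/nₕ with Wₕ = Nₕ/N, N = 23166.
Large: Wₕ = 0.66347233; term = 0.66347233²·(1 − 0.08952505)·190000/1376 = 55.341229.
Medium: Wₕ = 0.33652767; term = 0.33652767²·(1 − 0.02924577)·87430/228 = 42.157658.
Sum = 97.498887.
SE = √(97.498887) = 9.87.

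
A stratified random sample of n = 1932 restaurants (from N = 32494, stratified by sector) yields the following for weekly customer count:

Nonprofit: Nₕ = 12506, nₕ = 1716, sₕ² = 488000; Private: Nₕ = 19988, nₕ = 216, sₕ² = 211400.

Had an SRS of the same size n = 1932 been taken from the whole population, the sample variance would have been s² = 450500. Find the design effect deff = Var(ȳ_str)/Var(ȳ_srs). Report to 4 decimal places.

1.8360

Var(ȳ_str) = Σ Wₕ²(1−fₕ)sₕ²/nₕ with Wₕ = Nₕ/32494:
  Nonprofit: (12506/32494)²·(1−1716/12506)·488000/1716 = 36.344279
  Private: (19988/32494)²·(1−216/19988)·211400/216 = 366.32354
  → Var(ȳ_str) = 402.66782.
Var(ȳ_srs) = (1 − 1932/32494)·450500/1932 = 219.31396.
deff = 402.66782 / 219.31396 = 1.8360.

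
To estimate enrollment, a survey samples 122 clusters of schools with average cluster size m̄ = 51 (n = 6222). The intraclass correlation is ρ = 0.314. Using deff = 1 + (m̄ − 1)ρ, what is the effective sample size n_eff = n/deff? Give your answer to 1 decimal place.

deff = 1 + (51 − 1)·0.314 = 1 + 15.7 = 16.7.
n_eff = 6222 / 16.7 = 372.6.

372.6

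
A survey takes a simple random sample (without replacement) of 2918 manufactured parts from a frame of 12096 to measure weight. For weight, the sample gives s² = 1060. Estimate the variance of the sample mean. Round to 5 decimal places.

Under SRS without replacement, Var(ȳ) = (1 − f)·s²/n with f = n/N = 2918/12096 = 0.24123677.
Var(ȳ) = (1 − 0.24123677)·1060/2918 = 0.75876323·0.36326251 = 0.27563023.

0.27563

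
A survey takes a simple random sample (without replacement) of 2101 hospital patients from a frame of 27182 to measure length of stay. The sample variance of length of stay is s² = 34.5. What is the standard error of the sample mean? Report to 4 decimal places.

0.1231

Under SRS without replacement, Var(ȳ) = (1 − f)·s²/n with f = n/N = 2101/27182 = 0.07729380.
Var(ȳ) = (1 − 0.07729380)·34.5/2101 = 0.92270620·0.016420752 = 0.01515153.
SE(ȳ) = √(0.01515153) = 0.1231.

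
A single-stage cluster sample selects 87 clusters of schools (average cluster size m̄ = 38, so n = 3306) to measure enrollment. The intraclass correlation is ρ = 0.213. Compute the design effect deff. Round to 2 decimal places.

deff = 1 + (38 − 1)·0.213 = 1 + 7.881 = 8.881.

8.88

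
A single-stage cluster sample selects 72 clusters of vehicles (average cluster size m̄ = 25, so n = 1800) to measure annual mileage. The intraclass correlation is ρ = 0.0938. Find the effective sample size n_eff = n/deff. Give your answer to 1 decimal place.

deff = 1 + (25 − 1)·0.0938 = 1 + 2.2512 = 3.2512.
n_eff = 1800 / 3.2512 = 553.6.

553.6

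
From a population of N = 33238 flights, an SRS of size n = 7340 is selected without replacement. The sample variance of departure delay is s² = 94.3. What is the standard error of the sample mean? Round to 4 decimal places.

0.1001

Under SRS without replacement, Var(ȳ) = (1 − f)·s²/n with f = n/N = 7340/33238 = 0.22083158.
Var(ȳ) = (1 − 0.22083158)·94.3/7340 = 0.77916842·0.012847411 = 0.010010297.
SE(ȳ) = √(0.010010297) = 0.1001.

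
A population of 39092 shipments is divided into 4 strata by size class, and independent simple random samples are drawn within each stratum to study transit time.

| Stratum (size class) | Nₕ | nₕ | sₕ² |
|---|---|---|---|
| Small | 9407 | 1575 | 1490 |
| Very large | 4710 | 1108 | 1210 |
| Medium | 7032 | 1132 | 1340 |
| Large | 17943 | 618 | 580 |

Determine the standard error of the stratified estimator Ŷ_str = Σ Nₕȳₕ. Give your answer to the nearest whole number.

Var(Ŷ_str) = Σₕ Nₕ²(1 − fₕ)sₕ²/nₕ.
Small: 9407²·(1 − 1575/9407)·1490/1575 = 6.9699479 × 10^7.
Very large: 4710²·(1 − 1108/4710)·1210/1108 = 1.8527219 × 10^7.
Medium: 7032²·(1 − 1132/7032)·1340/1132 = 4.9112184 × 10^7.
Large: 17943²·(1 − 618/17943)·580/618 = 2.9174795 × 10^8.
Sum = 4.2908683 × 10^8.
SE = √(4.2908683 × 10^8) = 20714.

20714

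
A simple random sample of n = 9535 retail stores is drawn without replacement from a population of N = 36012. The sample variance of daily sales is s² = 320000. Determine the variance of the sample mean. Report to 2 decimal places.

Under SRS without replacement, Var(ȳ) = (1 − f)·s²/n with f = n/N = 9535/36012 = 0.26477285.
Var(ȳ) = (1 − 0.26477285)·320000/9535 = 0.73522715·33.560566 = 24.674639.

24.67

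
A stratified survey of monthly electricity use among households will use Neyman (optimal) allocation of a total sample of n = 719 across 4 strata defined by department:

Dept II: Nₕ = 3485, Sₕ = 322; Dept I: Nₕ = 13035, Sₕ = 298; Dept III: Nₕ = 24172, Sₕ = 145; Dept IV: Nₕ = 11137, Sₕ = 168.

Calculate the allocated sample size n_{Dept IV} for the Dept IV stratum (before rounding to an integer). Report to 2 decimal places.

129.57

Neyman allocation: nₕ = n·NₕSₕ / Σⱼ NⱼSⱼ.
Σ NⱼSⱼ = 3485·322 + 13035·298 + 24172·145 + 11137·168 = 1.0382556 × 10^7.
n_{Dept IV} = 719·11137·168 / (1.0382556 × 10^7) = 129.57.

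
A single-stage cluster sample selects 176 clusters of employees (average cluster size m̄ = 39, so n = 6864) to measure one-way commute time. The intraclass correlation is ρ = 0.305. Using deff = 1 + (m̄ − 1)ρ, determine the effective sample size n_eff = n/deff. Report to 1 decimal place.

deff = 1 + (39 − 1)·0.305 = 1 + 11.59 = 12.59.
n_eff = 6864 / 12.59 = 545.2.

545.2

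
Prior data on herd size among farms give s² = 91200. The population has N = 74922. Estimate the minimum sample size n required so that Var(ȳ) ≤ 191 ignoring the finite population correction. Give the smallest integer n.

Without fpc, n₀ = s²/D = 91200/191 = 477.4869.
Rounding up, n = 478.

478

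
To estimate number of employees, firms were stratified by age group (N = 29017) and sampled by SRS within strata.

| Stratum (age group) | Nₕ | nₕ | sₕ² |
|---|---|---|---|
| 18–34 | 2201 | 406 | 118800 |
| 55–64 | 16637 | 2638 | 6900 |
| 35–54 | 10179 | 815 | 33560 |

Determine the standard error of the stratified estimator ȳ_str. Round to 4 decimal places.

Var(ȳ_str) = Σₕ Wₕ²(1 − fₕ)sₕ²/nₕ with Wₕ = Nₕ/N, N = 29017.
18–34: Wₕ = 0.07585209; term = 0.07585209²·(1 − 0.18446161)·118800/406 = 1.3729979.
55–64: Wₕ = 0.57335355; term = 0.57335355²·(1 − 0.15856224)·6900/2638 = 0.72350462.
35–54: Wₕ = 0.35079436; term = 0.35079436²·(1 − 0.08006680)·33560/815 = 4.6615017.
Sum = 6.7580042.
SE = √(6.7580042) = 2.5996.

2.5996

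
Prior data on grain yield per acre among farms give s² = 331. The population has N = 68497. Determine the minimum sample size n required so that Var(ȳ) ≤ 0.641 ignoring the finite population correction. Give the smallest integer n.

517

Without fpc, n₀ = s²/D = 331/0.641 = 516.3807.
Rounding up, n = 517.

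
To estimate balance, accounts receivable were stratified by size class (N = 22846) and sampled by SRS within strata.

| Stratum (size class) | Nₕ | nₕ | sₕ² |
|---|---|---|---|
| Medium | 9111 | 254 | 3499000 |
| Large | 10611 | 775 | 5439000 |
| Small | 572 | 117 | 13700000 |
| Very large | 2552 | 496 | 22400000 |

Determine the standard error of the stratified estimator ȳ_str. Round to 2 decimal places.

Var(ȳ_str) = Σₕ Wₕ²(1 − fₕ)sₕ²/nₕ with Wₕ = Nₕ/N, N = 22846.
Medium: Wₕ = 0.39880067; term = 0.39880067²·(1 − 0.02787839)·3499000/254 = 2129.8184.
Large: Wₕ = 0.46445767; term = 0.46445767²·(1 − 0.07303741)·5439000/775 = 1403.3689.
Small: Wₕ = 0.02503721; term = 0.02503721²·(1 − 0.20454545)·13700000/117 = 58.387756.
Very large: Wₕ = 0.11170446; term = 0.11170446²·(1 − 0.19435737)·22400000/496 = 453.99365.
Sum = 4045.5687.
SE = √(4045.5687) = 63.60.

63.60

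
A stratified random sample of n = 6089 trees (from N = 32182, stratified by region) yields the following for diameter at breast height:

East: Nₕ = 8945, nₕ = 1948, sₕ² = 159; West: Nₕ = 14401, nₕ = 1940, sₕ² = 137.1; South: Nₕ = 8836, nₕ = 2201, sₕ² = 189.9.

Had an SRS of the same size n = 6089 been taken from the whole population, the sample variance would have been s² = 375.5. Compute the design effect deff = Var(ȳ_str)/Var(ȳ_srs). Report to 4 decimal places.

0.4412

Var(ȳ_str) = Σ Wₕ²(1−fₕ)sₕ²/nₕ with Wₕ = Nₕ/32182:
  East: (8945/32182)²·(1−1948/8945)·159/1948 = 0.0049325822
  West: (14401/32182)²·(1−1940/14401)·137.1/1940 = 0.012244899
  South: (8836/32182)²·(1−2201/8836)·189.9/2201 = 0.0048839982
  → Var(ȳ_str) = 0.022061479.
Var(ȳ_srs) = (1 − 6089/32182)·375.5/6089 = 0.05000057.
deff = 0.022061479 / 0.05000057 = 0.4412.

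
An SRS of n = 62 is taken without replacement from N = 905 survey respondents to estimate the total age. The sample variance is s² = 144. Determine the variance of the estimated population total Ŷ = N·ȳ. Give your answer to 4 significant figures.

Var(Ŷ) = N²·Var(ȳ) = N²·(1 − n/N)·s²/n.
f = 62/905 = 0.06850829; Var(ȳ) = 0.93149171·144/62 = 2.1634646.
Var(Ŷ) = 905² · 2.1634646 = 1.7719316 × 10^6.

1.772 × 10^6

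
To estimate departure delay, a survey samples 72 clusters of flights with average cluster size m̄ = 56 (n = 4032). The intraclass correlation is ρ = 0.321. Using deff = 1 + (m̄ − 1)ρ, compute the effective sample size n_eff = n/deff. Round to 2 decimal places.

216.14

deff = 1 + (56 − 1)·0.321 = 1 + 17.655 = 18.655.
n_eff = 4032 / 18.655 = 216.14.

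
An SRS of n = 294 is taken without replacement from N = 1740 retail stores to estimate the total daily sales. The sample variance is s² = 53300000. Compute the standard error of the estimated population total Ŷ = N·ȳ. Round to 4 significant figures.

Var(Ŷ) = N²·Var(ȳ) = N²·(1 − n/N)·s²/n.
f = 294/1740 = 0.16896552; Var(ȳ) = 0.83103448·53300000/294 = 150660.33.
Var(Ŷ) = 1740² · 150660.33 = 4.5613922 × 10^11.
SE(Ŷ) = √(4.5613922 × 10^11) = 675400.

675400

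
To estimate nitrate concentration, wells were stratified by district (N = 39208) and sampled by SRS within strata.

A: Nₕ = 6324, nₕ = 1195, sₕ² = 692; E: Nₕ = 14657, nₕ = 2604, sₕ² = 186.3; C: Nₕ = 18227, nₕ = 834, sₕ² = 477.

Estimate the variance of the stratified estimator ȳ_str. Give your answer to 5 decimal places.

Var(ȳ_str) = Σₕ Wₕ²(1 − fₕ)sₕ²/nₕ with Wₕ = Nₕ/N, N = 39208.
A: Wₕ = 0.16129361; term = 0.16129361²·(1 − 0.18896268)·692/1195 = 0.012218373.
E: Wₕ = 0.37382677; term = 0.37382677²·(1 − 0.17766255)·186.3/2604 = 0.0082217211.
C: Wₕ = 0.46487962; term = 0.46487962²·(1 − 0.04575630)·477/834 = 0.11794856.
Sum = 0.13838865.

0.13839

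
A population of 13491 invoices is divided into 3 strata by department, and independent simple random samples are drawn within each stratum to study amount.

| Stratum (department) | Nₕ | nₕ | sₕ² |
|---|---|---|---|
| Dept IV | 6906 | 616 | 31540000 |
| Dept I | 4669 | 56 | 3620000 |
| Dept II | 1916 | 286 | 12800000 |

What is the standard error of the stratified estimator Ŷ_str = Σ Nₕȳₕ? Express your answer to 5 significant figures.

1.9381 × 10^6

Var(Ŷ_str) = Σₕ Nₕ²(1 − fₕ)sₕ²/nₕ.
Dept IV: 6906²·(1 − 616/6906)·31540000/616 = 2.2241199 × 10^12.
Dept I: 4669²·(1 − 56/4669)·3620000/56 = 1.3922841 × 10^12.
Dept II: 1916²·(1 − 286/1916)·12800000/286 = 1.3977421 × 10^11.
Sum = 3.7561782 × 10^12.
SE = √(3.7561782 × 10^12) = 1.9381 × 10^6.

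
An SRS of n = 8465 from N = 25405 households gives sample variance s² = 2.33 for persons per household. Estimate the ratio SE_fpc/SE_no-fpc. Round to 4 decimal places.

0.8166

f = n/N = 8465/25405 = 0.33320213.
SE_no-fpc = √(s²/n) = 0.016590691; SE_fpc = √((1−f)s²/n) = 0.013547576.
Ratio = √(1−f) = 0.81657692.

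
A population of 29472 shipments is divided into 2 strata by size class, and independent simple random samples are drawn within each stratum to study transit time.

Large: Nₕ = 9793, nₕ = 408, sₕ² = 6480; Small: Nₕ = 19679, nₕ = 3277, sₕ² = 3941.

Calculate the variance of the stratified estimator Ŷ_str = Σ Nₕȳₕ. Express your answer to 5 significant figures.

1.8479 × 10^9

Var(Ŷ_str) = Σₕ Nₕ²(1 − fₕ)sₕ²/nₕ.
Large: 9793²·(1 − 408/9793)·6480/408 = 1.4597043 × 10^9.
Small: 19679²·(1 − 3277/19679)·3941/3277 = 3.8817702 × 10^8.
Sum = 1.8478813 × 10^9.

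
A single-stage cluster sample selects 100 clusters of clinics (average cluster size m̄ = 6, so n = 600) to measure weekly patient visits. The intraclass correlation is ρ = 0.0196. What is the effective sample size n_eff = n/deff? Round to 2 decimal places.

deff = 1 + (6 − 1)·0.0196 = 1 + 0.098 = 1.098.
n_eff = 600 / 1.098 = 546.45.

546.45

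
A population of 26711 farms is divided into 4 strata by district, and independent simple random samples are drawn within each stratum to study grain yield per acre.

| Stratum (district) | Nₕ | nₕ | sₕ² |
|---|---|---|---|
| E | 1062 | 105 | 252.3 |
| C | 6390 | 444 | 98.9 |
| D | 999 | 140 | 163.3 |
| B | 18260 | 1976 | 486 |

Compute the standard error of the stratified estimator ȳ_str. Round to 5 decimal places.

Var(ȳ_str) = Σₕ Wₕ²(1 − fₕ)sₕ²/nₕ with Wₕ = Nₕ/N, N = 26711.
E: Wₕ = 0.03975890; term = 0.03975890²·(1 − 0.09887006)·252.3/105 = 0.0034228204.
C: Wₕ = 0.23922728; term = 0.23922728²·(1 − 0.06948357)·98.9/444 = 0.011862024.
D: Wₕ = 0.03740032; term = 0.03740032²·(1 − 0.14014014)·163.3/140 = 0.0014029316.
B: Wₕ = 0.68361349; term = 0.68361349²·(1 − 0.10821468)·486/1976 = 0.10250166.
Sum = 0.11918944.
SE = √(0.11918944) = 0.34524.

0.34524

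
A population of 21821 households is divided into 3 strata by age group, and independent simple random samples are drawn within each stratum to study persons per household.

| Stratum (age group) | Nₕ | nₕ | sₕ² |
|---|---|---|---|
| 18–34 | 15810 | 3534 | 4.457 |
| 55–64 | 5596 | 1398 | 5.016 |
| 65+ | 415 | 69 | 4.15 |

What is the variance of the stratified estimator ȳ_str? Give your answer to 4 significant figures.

Var(ȳ_str) = Σₕ Wₕ²(1 − fₕ)sₕ²/nₕ with Wₕ = Nₕ/N, N = 21821.
18–34: Wₕ = 0.72453141; term = 0.72453141²·(1 − 0.22352941)·4.457/3534 = 5.1406205 × 10^-4.
55–64: Wₕ = 0.25645021; term = 0.25645021²·(1 − 0.24982130)·5.016/1398 = 1.7701954 × 10^-4.
65+: Wₕ = 0.01901838; term = 0.01901838²·(1 − 0.16626506)·4.15/69 = 1.8137353 × 10^-5.
Sum = 7.0921894 × 10^-4.

7.092 × 10^-4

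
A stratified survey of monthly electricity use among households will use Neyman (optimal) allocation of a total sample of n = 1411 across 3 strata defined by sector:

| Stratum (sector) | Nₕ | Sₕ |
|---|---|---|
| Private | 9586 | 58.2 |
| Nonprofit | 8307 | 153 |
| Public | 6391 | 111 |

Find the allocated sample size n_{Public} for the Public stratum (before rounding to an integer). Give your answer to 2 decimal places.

Neyman allocation: nₕ = n·NₕSₕ / Σⱼ NⱼSⱼ.
Σ NⱼSⱼ = 9586·58.2 + 8307·153 + 6391·111 = 2.5382772 × 10^6.
n_{Public} = 1411·6391·111 / (2.5382772 × 10^6) = 394.35.

394.35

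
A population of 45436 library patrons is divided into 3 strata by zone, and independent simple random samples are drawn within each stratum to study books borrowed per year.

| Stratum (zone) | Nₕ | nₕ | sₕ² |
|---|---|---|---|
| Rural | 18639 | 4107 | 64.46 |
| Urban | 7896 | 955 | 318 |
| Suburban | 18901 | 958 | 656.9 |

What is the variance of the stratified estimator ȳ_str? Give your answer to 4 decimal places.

Var(ȳ_str) = Σₕ Wₕ²(1 − fₕ)sₕ²/nₕ with Wₕ = Nₕ/N, N = 45436.
Rural: Wₕ = 0.41022537; term = 0.41022537²·(1 − 0.22034444)·64.46/4107 = 0.0020592706.
Urban: Wₕ = 0.17378290; term = 0.17378290²·(1 − 0.12094732)·318/955 = 0.0088400099.
Suburban: Wₕ = 0.41599172; term = 0.41599172²·(1 − 0.05068515)·656.9/958 = 0.11264539.
Sum = 0.12354467.

0.1235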